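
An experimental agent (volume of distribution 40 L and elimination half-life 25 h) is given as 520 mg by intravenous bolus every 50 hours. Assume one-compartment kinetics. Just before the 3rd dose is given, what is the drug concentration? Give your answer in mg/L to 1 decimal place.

4.1 mg/L

f = (1/2)^(τ/t½) = (1/2)^(50/25) ≈ 0.2500.
C₀ = D/Vd = 520/40 ≈ 13.000 mg/L.
Before the 3rd dose, 2 doses have been given. Superposition: Cmin = C₀·(f + f²).
≈ 13.000 × (0.2500 + 0.0625) ≈ 13.000 × 0.3125 ≈ 4.062 mg/L.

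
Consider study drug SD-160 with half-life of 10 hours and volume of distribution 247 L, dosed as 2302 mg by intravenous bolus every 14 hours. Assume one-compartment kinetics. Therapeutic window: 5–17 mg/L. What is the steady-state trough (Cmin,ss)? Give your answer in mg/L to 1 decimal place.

Over one 14-h interval, 14/10 ≈ 1.4 half-lives elapse, leaving f ≈ 0.3789 of each dose.
Accumulation ratio R = 1/(1 − f) ≈ 1/0.6211 ≈ 1.6100.
Single-dose peak C₀ = D/Vd = 2302/247 ≈ 9.320 mg/L.
Steady-state peak Cmax,ss = C₀·R ≈ 9.320 × 1.6100 ≈ 15.005 mg/L.
One interval later, Cmin,ss = Cmax,ss·e^(−kτ) ≈ 15.005 × 0.3789 ≈ 5.685 mg/L.
Trough 5.7 mg/L vs MEC 5 mg/L: adequate.

5.7 mg/L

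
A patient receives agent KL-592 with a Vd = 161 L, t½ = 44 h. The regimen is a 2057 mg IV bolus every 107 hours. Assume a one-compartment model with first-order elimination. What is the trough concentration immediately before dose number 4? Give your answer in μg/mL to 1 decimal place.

f = (1/2)^(τ/t½) = (1/2)^(107/44) ≈ 0.1853.
C₀ = D/Vd = 2057/161 ≈ 12.776 μg/mL.
Before the 4th dose, 3 doses have been given. Superposition: Cmin = C₀·(f + f² + … + f^3).
≈ 12.776 × (0.1853 + 0.0343 + 0.0064) ≈ 12.776 × 0.2260 ≈ 2.887 μg/mL.

2.9 μg/mL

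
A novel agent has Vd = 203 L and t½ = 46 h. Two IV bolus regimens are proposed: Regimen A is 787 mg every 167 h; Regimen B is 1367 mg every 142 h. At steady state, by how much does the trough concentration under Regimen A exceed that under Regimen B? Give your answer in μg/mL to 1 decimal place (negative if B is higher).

-0.6 μg/mL

Regimen A: f = (1/2)^(167/46) ≈ 0.0807; Cmin,ss = (787/203)·f/(1−f) ≈ 0.340 μg/mL.
Regimen B: f = (1/2)^(142/46) ≈ 0.1177; Cmin,ss = (1367/203)·f/(1−f) ≈ 0.898 μg/mL.
Difference ≈ 0.340 − 0.898 ≈ -0.558 μg/mL.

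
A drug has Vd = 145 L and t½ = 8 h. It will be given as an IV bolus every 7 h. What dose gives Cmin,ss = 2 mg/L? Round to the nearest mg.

242 mg

τ/t½ = 7/8 ≈ 0.875, so f = (1/2)^(7/8) ≈ 0.545254.
Cmin,ss = (D/Vd)·f/(1−f), so D = Cmin,ss·Vd·(1−f)/f.
D = 2 × 145 × (1−f)/f ≈ 2 × 145 × 0.83401 ≈ 241.86 mg.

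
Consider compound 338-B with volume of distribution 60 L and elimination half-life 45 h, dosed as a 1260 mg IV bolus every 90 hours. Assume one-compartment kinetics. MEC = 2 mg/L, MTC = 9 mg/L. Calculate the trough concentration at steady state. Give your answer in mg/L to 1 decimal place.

The dosing interval is 2 half-lives, so f = 2^(−2) = 0.25.
Accumulation ratio R = 1/(1 − f) = 1/0.75 = 4/3.
Single-dose peak C₀ = D/Vd = 1260/60 = 21 mg/L.
Steady-state peak Cmax,ss = C₀·R = 21 × 4/3 ≈ 28.000 mg/L.
Steady-state trough Cmin,ss = Cmax,ss·f ≈ 28.000 × 0.25 ≈ 7.000 mg/L.
Trough 7.0 mg/L vs MEC 2 mg/L: adequate.

7.0 mg/L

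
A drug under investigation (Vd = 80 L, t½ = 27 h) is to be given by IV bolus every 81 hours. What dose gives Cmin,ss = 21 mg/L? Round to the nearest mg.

τ/t½ = 81/27 ≈ 3, so f = (1/2)^(81/27) ≈ 0.125000.
Cmin,ss = (D/Vd)·f/(1−f), so D = Cmin,ss·Vd·(1−f)/f.
D = 21 × 80 × (1−f)/f ≈ 21 × 80 × 7.00000 ≈ 11760.00 mg.

11760 mg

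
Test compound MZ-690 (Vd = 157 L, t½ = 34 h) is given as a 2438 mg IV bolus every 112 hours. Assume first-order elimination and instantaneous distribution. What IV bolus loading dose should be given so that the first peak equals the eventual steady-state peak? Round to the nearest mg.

2715 mg

f = (1/2)^(112/34) ≈ 0.101946; accumulation ratio R = 1/(1−f) ≈ 1.11352.
Loading dose to hit Cmax,ss on first dose: D_load = D_maint·R ≈ 2438 × 1.11352 ≈ 2714.76 mg.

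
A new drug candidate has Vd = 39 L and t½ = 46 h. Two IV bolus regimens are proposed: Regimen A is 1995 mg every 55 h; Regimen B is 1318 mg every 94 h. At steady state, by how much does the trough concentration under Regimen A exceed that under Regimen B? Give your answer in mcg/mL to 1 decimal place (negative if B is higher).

Regimen A: f = (1/2)^(55/46) ≈ 0.4366; Cmin,ss = (1995/39)·f/(1−f) ≈ 39.641 mcg/mL.
Regimen B: f = (1/2)^(94/46) ≈ 0.2426; Cmin,ss = (1318/39)·f/(1−f) ≈ 10.825 mcg/mL.
Difference ≈ 39.641 − 10.825 ≈ 28.816 mcg/mL.

28.8 mcg/mL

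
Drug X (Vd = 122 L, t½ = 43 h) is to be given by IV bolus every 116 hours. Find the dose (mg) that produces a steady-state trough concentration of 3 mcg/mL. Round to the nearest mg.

τ/t½ = 116/43 ≈ 2.6977, so f = (1/2)^(116/43) ≈ 0.154141.
Cmin,ss = (D/Vd)·f/(1−f), so D = Cmin,ss·Vd·(1−f)/f.
D = 3 × 122 × (1−f)/f ≈ 3 × 122 × 5.48757 ≈ 2008.45 mg.

2008 mg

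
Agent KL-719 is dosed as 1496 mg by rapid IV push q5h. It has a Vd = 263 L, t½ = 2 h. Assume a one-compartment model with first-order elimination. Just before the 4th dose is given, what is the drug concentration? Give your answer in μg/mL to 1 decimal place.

f = (1/2)^(τ/t½) = (1/2)^(5/2) ≈ 0.1768.
C₀ = D/Vd = 1496/263 ≈ 5.688 μg/mL.
Before the 4th dose, 3 doses have been given. Superposition: Cmin = C₀·(f + f² + … + f^3).
≈ 5.688 × (0.1768 + 0.0313 + 0.0055) ≈ 5.688 × 0.2136 ≈ 1.215 μg/mL.

1.2 μg/mL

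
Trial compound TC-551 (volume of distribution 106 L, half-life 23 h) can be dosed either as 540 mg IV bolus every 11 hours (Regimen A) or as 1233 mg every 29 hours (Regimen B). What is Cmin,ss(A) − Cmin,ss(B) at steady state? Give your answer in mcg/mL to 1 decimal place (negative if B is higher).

Regimen A: f = (1/2)^(11/23) ≈ 0.7178; Cmin,ss = (540/106)·f/(1−f) ≈ 12.958 mcg/mL.
Regimen B: f = (1/2)^(29/23) ≈ 0.4173; Cmin,ss = (1233/106)·f/(1−f) ≈ 8.330 mcg/mL.
Difference ≈ 12.958 − 8.330 ≈ 4.628 mcg/mL.

4.6 mcg/mL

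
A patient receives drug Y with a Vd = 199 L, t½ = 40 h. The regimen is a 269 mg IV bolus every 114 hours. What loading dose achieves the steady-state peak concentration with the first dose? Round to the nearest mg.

f = (1/2)^(114/40) ≈ 0.138696; accumulation ratio R = 1/(1−f) ≈ 1.16103.
Loading dose to hit Cmax,ss on first dose: D_load = D_maint·R ≈ 269 × 1.16103 ≈ 312.32 mg.

312 mg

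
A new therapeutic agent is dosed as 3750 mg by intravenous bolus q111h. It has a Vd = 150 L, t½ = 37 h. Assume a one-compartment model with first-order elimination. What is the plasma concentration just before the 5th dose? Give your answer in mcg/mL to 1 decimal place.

f = (1/2)^(τ/t½) = (1/2)^(111/37) ≈ 0.1250.
C₀ = D/Vd = 3750/150 ≈ 25.000 mcg/mL.
Before the 5th dose, 4 doses have been given. Superposition: Cmin = C₀·(f + f² + … + f^4).
≈ 25.000 × (0.1250 + 0.0156 + 0.0020 + 0.0002) ≈ 25.000 × 0.1428 ≈ 3.570 mcg/mL.

3.6 mcg/mL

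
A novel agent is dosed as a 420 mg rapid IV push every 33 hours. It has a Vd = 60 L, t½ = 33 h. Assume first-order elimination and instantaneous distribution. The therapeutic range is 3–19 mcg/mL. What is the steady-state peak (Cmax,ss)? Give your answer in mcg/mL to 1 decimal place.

14.0 mcg/mL

τ = 33 h = 1 half-life, so f = (1/2)^1 = 0.5.
Accumulation ratio R = 1/(1 − f) = 1/0.5 = 2/1.
Single-dose peak C₀ = D/Vd = 420/60 = 7 mcg/mL.
Steady-state peak Cmax,ss = C₀·R = 7 × 2/1 ≈ 14.000 mcg/mL.
Peak 14.0 mcg/mL vs MTC 19 mcg/mL: below toxic threshold.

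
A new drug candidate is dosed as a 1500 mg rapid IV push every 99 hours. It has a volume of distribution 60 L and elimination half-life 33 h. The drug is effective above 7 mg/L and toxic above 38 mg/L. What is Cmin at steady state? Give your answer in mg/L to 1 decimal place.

3.6 mg/L

The dosing interval is 3 half-lives, so f = 2^(−3) = 0.125.
At steady state, R = 1/(1 − 0.125) = 8/7.
Single-dose peak C₀ = D/Vd = 1500/60 = 25 mg/L.
Steady-state peak Cmax,ss = C₀·R = 25 × 8/7 ≈ 28.571 mg/L.
Steady-state trough Cmin,ss = Cmax,ss·f ≈ 28.571 × 0.125 ≈ 3.571 mg/L.
Trough 3.6 mg/L vs MEC 7 mg/L: subtherapeutic.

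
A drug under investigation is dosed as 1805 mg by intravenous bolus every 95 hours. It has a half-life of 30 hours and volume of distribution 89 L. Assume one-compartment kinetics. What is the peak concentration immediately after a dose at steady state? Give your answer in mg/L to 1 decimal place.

τ/t½ = 95/30 ≈ 3.1667, so fraction remaining f = (1/2)^(95/30) ≈ 0.1114.
At steady state, accumulation factor R = 1/(1 − e^(−kτ)) ≈ 1.1254.
Single-dose peak C₀ = D/Vd = 1805/89 ≈ 20.281 mg/L.
Steady-state peak Cmax,ss = C₀·R ≈ 20.281 × 1.1254 ≈ 22.824 mg/L.

22.8 mg/L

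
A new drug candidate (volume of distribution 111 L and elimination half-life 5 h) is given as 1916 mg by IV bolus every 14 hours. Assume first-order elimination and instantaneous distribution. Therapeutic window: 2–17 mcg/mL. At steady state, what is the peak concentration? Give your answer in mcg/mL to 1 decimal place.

20.2 mcg/mL

k = ln2/t½ = ln2/5 ≈ 0.138629 h⁻¹; fraction remaining f = e^(−kτ) = e^(−0.138629×14) ≈ 0.1436.
Accumulation ratio R = 1/(1 − f) ≈ 1/0.8564 ≈ 1.1677.
Each bolus raises the concentration by D/Vd = 1916/111 ≈ 17.261 mcg/mL.
Steady-state peak Cmax,ss = C₀·R ≈ 17.261 × 1.1677 ≈ 20.156 mcg/mL.
Peak 20.2 mcg/mL vs MTC 17 mcg/mL: exceeds toxic threshold.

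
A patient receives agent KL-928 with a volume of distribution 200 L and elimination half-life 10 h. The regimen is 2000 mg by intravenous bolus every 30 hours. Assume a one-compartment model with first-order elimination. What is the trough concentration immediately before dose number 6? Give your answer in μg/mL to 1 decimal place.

1.4 μg/mL

f = (1/2)^(τ/t½) = (1/2)^(30/10) ≈ 0.1250.
C₀ = D/Vd = 2000/200 ≈ 10.000 μg/mL.
Before the 6th dose, 5 doses have been given. Superposition: Cmin = C₀·(f + f² + … + f^5).
≈ 10.000 × (0.1250 + 0.0156 + 0.0020 + 0.0002 + 0.0000) ≈ 10.000 × 0.1428 ≈ 1.428 μg/mL.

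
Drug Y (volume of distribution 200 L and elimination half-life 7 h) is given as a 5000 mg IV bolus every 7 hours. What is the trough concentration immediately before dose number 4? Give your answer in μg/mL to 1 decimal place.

21.9 μg/mL

f = (1/2)^(τ/t½) = (1/2)^(7/7) ≈ 0.5000.
C₀ = D/Vd = 5000/200 ≈ 25.000 μg/mL.
Before the 4th dose, 3 doses have been given. Superposition: Cmin = C₀·(f + f² + … + f^3).
≈ 25.000 × (0.5000 + 0.2500 + 0.1250) ≈ 25.000 × 0.8750 ≈ 21.875 μg/mL.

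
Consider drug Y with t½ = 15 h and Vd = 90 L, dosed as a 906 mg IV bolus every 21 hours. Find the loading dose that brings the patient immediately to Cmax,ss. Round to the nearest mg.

f = (1/2)^(21/15) ≈ 0.378929; accumulation ratio R = 1/(1−f) ≈ 1.61012.
Loading dose to hit Cmax,ss on first dose: D_load = D_maint·R ≈ 906 × 1.61012 ≈ 1458.77 mg.

1459 mg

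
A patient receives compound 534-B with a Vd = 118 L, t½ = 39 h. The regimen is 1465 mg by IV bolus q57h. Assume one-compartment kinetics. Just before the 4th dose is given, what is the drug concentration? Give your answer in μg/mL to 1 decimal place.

f = (1/2)^(τ/t½) = (1/2)^(57/39) ≈ 0.3631.
C₀ = D/Vd = 1465/118 ≈ 12.415 μg/mL.
Before the 4th dose, 3 doses have been given. Superposition: Cmin = C₀·(f + f² + … + f^3).
≈ 12.415 × (0.3631 + 0.1318 + 0.0479) ≈ 12.415 × 0.5428 ≈ 6.739 μg/mL.

6.7 μg/mL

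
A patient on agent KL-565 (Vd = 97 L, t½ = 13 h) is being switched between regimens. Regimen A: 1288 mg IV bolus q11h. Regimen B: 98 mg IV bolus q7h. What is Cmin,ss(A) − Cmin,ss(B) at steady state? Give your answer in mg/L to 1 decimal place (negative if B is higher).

Regimen A: f = (1/2)^(11/13) ≈ 0.5563; Cmin,ss = (1288/97)·f/(1−f) ≈ 16.648 mg/L.
Regimen B: f = (1/2)^(7/13) ≈ 0.6885; Cmin,ss = (98/97)·f/(1−f) ≈ 2.233 mg/L.
Difference ≈ 16.648 − 2.233 ≈ 14.415 mg/L.

14.4 mg/L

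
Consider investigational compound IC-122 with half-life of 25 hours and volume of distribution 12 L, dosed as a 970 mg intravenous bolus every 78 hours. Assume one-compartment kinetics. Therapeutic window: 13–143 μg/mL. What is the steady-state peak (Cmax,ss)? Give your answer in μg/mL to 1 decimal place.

k = ln2/t½ = ln2/25 ≈ 0.027726 h⁻¹; fraction remaining f = e^(−kτ) = e^(−0.027726×78) ≈ 0.1150.
At steady state, accumulation factor R = 1/(1 − e^(−kτ)) ≈ 1.1299.
Single-dose peak C₀ = D/Vd = 970/12 ≈ 80.833 μg/mL.
Steady-state peak Cmax,ss = C₀·R ≈ 80.833 × 1.1299 ≈ 91.333 μg/mL.
Peak 91.3 μg/mL vs MTC 143 μg/mL: below toxic threshold.

91.3 μg/mL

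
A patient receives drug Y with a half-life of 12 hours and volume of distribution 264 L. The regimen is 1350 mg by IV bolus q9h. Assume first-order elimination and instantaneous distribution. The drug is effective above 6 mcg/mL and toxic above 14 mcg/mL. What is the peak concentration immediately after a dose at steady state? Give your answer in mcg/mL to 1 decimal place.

12.6 mcg/mL

τ/t½ = 9/12 ≈ 0.75, so fraction remaining f = (1/2)^(9/12) ≈ 0.5946.
At steady state, accumulation factor R = 1/(1 − e^(−kτ)) ≈ 2.4667.
Each bolus raises the concentration by D/Vd = 1350/264 ≈ 5.114 mcg/mL.
Steady-state peak Cmax,ss = C₀·R ≈ 5.114 × 2.4667 ≈ 12.615 mcg/mL.
Peak 12.6 mcg/mL vs MTC 14 mcg/mL: below toxic threshold.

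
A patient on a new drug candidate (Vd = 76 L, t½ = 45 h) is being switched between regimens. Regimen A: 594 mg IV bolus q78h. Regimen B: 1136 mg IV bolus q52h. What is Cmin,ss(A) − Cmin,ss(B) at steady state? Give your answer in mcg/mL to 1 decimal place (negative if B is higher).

-8.8 mcg/mL

Regimen A: f = (1/2)^(78/45) ≈ 0.3008; Cmin,ss = (594/76)·f/(1−f) ≈ 3.362 mcg/mL.
Regimen B: f = (1/2)^(52/45) ≈ 0.4489; Cmin,ss = (1136/76)·f/(1−f) ≈ 12.175 mcg/mL.
Difference ≈ 3.362 − 12.175 ≈ -8.813 mcg/mL.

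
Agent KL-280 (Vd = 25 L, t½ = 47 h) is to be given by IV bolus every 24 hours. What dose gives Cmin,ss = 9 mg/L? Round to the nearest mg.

τ/t½ = 24/47 ≈ 0.51064, so f = (1/2)^(24/47) ≈ 0.701912.
Cmin,ss = (D/Vd)·f/(1−f), so D = Cmin,ss·Vd·(1−f)/f.
D = 9 × 25 × (1−f)/f ≈ 9 × 25 × 0.42468 ≈ 95.55 mg.

96 mg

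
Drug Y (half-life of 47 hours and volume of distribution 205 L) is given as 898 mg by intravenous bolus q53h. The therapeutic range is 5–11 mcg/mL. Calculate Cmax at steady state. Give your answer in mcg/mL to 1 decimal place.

k = ln2/t½ = ln2/47 ≈ 0.014748 h⁻¹; fraction remaining f = e^(−kτ) = e^(−0.014748×53) ≈ 0.4577.
At steady state, accumulation factor R = 1/(1 − e^(−kτ)) ≈ 1.8440.
Each bolus raises the concentration by D/Vd = 898/205 ≈ 4.380 mcg/mL.
Steady-state peak Cmax,ss = C₀·R ≈ 4.380 × 1.8440 ≈ 8.077 mcg/mL.
Peak 8.1 mcg/mL vs MTC 11 mcg/mL: below toxic threshold.

8.1 mcg/mL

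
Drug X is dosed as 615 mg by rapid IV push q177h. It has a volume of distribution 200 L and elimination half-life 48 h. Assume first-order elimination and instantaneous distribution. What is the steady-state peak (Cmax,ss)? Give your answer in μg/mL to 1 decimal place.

3.3 μg/mL

Over one 177-h interval, 177/48 ≈ 3.6875 half-lives elapse, leaving f ≈ 0.0776 of each dose.
At steady state, accumulation factor R = 1/(1 − e^(−kτ)) ≈ 1.0841.
Each bolus raises the concentration by D/Vd = 615/200 ≈ 3.075 μg/mL.
Steady-state peak Cmax,ss = C₀·R ≈ 3.075 × 1.0841 ≈ 3.334 μg/mL.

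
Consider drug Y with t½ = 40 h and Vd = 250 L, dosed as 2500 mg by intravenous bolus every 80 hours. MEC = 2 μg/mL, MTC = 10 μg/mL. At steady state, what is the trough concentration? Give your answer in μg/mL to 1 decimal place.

The dosing interval is 2 half-lives, so f = 2^(−2) = 0.25.
At steady state, R = 1/(1 − 0.25) = 4/3.
Single-dose peak C₀ = D/Vd = 2500/250 = 10 μg/mL.
Steady-state peak Cmax,ss = C₀·R = 10 × 4/3 ≈ 13.333 μg/mL.
Steady-state trough Cmin,ss = Cmax,ss·f ≈ 13.333 × 0.25 ≈ 3.333 μg/mL.
Trough 3.3 μg/mL vs MEC 2 μg/mL: adequate.

3.3 μg/mL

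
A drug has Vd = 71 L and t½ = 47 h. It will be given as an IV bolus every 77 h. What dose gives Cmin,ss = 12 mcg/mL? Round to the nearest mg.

τ/t½ = 77/47 ≈ 1.6383, so f = (1/2)^(77/47) ≈ 0.321235.
Cmin,ss = (D/Vd)·f/(1−f), so D = Cmin,ss·Vd·(1−f)/f.
D = 12 × 71 × (1−f)/f ≈ 12 × 71 × 2.11299 ≈ 1800.27 mg.

1800 mg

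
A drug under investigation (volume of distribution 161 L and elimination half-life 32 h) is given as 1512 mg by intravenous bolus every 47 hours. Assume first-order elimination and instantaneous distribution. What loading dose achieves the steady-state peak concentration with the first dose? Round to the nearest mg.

f = (1/2)^(47/32) ≈ 0.361295; accumulation ratio R = 1/(1−f) ≈ 1.56567.
Loading dose to hit Cmax,ss on first dose: D_load = D_maint·R ≈ 1512 × 1.56567 ≈ 2367.29 mg.

2367 mg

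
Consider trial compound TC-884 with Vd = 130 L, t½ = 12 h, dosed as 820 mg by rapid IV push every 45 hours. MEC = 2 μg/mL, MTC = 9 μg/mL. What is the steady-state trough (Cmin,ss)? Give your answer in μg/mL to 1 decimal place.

Over one 45-h interval, 45/12 ≈ 3.75 half-lives elapse, leaving f ≈ 0.0743 of each dose.
Each bolus raises the concentration by D/Vd = 820/130 ≈ 6.308 μg/mL.
Steady-state trough Cmin,ss = C₀·f/(1−f) ≈ 6.308 × 0.0743/0.9257 ≈ 0.506 μg/mL.
Trough 0.5 μg/mL vs MEC 2 μg/mL: subtherapeutic.

0.5 μg/mL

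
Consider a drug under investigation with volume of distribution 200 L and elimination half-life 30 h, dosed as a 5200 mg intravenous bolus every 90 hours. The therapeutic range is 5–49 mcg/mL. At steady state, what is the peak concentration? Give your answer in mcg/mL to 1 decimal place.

τ = 90 h = 3 half-lives, so f = (1/2)^3 = 0.125.
Accumulation ratio R = 1/(1 − f) = 1/0.875 = 8/7.
Single-dose peak C₀ = D/Vd = 5200/200 = 26 mcg/mL.
Steady-state peak Cmax,ss = C₀·R = 26 × 8/7 ≈ 29.714 mcg/mL.
Peak 29.7 mcg/mL vs MTC 49 mcg/mL: below toxic threshold.

29.7 mcg/mL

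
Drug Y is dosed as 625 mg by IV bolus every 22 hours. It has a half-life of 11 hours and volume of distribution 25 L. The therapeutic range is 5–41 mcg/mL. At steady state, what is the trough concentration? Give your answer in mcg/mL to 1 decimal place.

8.3 mcg/mL

The dosing interval is 2 half-lives, so f = 2^(−2) = 0.25.
Accumulation ratio R = 1/(1 − f) = 1/0.75 = 4/3.
Single-dose peak C₀ = D/Vd = 625/25 = 25 mcg/mL.
Steady-state peak Cmax,ss = C₀·R = 25 × 4/3 ≈ 33.333 mcg/mL.
Steady-state trough Cmin,ss = Cmax,ss·f ≈ 33.333 × 0.25 ≈ 8.333 mcg/mL.
Trough 8.3 mcg/mL vs MEC 5 mcg/mL: adequate.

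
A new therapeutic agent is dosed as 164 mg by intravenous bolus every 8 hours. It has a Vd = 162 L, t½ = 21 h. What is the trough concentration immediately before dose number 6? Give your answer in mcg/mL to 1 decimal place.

2.5 mcg/mL

f = (1/2)^(τ/t½) = (1/2)^(8/21) ≈ 0.7679.
C₀ = D/Vd = 164/162 ≈ 1.012 mcg/mL.
Before the 6th dose, 5 doses have been given. Superposition: Cmin = C₀·(f + f² + … + f^5).
≈ 1.012 × (0.7679 + 0.5897 + 0.4528 + 0.3477 + 0.2670) ≈ 1.012 × 2.4251 ≈ 2.454 mcg/mL.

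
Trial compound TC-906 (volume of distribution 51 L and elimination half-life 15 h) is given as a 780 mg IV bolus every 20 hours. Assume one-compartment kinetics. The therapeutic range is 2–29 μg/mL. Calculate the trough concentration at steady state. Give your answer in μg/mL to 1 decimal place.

Over one 20-h interval, 20/15 ≈ 1.3333 half-lives elapse, leaving f ≈ 0.3969 of each dose.
Accumulation ratio R = 1/(1 − f) ≈ 1/0.6031 ≈ 1.6581.
Each bolus raises the concentration by D/Vd = 780/51 ≈ 15.294 μg/mL.
Cmax,ss = C₀/(1 − f) ≈ 15.294/0.6031 ≈ 25.359 μg/mL.
Steady-state trough Cmin,ss = Cmax,ss·f ≈ 25.359 × 0.3969 ≈ 10.065 μg/mL.
Trough 10.1 μg/mL vs MEC 2 μg/mL: adequate.

10.1 μg/mL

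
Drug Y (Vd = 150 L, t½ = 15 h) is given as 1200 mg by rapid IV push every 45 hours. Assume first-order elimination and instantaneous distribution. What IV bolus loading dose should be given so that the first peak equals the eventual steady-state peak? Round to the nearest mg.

f = (1/2)^(45/15) ≈ 0.125000; accumulation ratio R = 1/(1−f) ≈ 1.14286.
Loading dose to hit Cmax,ss on first dose: D_load = D_maint·R ≈ 1200 × 1.14286 ≈ 1371.43 mg.

1371 mg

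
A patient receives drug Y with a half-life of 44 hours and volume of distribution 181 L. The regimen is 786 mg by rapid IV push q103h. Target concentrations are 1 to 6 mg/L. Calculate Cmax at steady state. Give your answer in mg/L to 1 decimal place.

Over one 103-h interval, 103/44 ≈ 2.3409 half-lives elapse, leaving f ≈ 0.1974 of each dose.
Accumulation ratio R = 1/(1 − f) ≈ 1/0.8026 ≈ 1.2460.
Single-dose peak C₀ = D/Vd = 786/181 ≈ 4.343 mg/L.
Steady-state peak Cmax,ss = C₀·R ≈ 4.343 × 1.2460 ≈ 5.411 mg/L.
Peak 5.4 mg/L vs MTC 6 mg/L: below toxic threshold.

5.4 mg/L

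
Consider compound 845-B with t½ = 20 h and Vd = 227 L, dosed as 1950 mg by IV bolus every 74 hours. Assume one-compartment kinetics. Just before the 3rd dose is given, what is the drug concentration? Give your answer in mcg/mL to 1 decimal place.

f = (1/2)^(τ/t½) = (1/2)^(74/20) ≈ 0.0769.
C₀ = D/Vd = 1950/227 ≈ 8.590 mcg/mL.
Before the 3rd dose, 2 doses have been given. Superposition: Cmin = C₀·(f + f²).
≈ 8.590 × (0.0769 + 0.0059) ≈ 8.590 × 0.0828 ≈ 0.711 mcg/mL.

0.7 mcg/mL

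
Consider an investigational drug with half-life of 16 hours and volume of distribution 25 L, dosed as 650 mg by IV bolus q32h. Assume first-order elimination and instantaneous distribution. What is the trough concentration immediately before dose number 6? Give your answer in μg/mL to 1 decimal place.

8.7 μg/mL

f = (1/2)^(τ/t½) = (1/2)^(32/16) ≈ 0.2500.
C₀ = D/Vd = 650/25 ≈ 26.000 μg/mL.
Before the 6th dose, 5 doses have been given. Superposition: Cmin = C₀·(f + f² + … + f^5).
≈ 26.000 × (0.2500 + 0.0625 + 0.0156 + 0.0039 + 0.0010) ≈ 26.000 × 0.3330 ≈ 8.658 μg/mL.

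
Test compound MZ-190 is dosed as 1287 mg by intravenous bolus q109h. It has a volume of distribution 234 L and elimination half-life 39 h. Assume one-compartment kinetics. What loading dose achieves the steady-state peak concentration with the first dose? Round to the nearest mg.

1504 mg

f = (1/2)^(109/39) ≈ 0.144099; accumulation ratio R = 1/(1−f) ≈ 1.16836.
Loading dose to hit Cmax,ss on first dose: D_load = D_maint·R ≈ 1287 × 1.16836 ≈ 1503.68 mg.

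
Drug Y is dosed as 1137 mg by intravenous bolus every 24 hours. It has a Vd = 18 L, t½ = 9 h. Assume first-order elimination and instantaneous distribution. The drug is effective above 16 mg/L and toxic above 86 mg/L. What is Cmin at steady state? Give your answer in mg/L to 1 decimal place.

τ/t½ = 24/9 ≈ 2.6667, so fraction remaining f = (1/2)^(24/9) ≈ 0.1575.
Each bolus raises the concentration by D/Vd = 1137/18 ≈ 63.167 mg/L.
Steady-state trough Cmin,ss = C₀·f/(1−f) ≈ 63.167 × 0.1575/0.8425 ≈ 11.809 mg/L.
Trough 11.8 mg/L vs MEC 16 mg/L: subtherapeutic.

11.8 mg/L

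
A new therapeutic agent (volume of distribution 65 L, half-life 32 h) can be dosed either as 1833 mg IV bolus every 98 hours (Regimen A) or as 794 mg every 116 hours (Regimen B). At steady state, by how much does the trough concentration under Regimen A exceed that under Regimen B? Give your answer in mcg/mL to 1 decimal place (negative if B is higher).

Regimen A: f = (1/2)^(98/32) ≈ 0.1197; Cmin,ss = (1833/65)·f/(1−f) ≈ 3.835 mcg/mL.
Regimen B: f = (1/2)^(116/32) ≈ 0.0811; Cmin,ss = (794/65)·f/(1−f) ≈ 1.078 mcg/mL.
Difference ≈ 3.835 − 1.078 ≈ 2.757 mcg/mL.

2.8 mcg/mL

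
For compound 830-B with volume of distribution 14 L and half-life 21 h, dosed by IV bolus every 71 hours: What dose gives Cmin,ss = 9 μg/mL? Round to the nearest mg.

1187 mg

τ/t½ = 71/21 ≈ 3.381, so f = (1/2)^(71/21) ≈ 0.095991.
Cmin,ss = (D/Vd)·f/(1−f), so D = Cmin,ss·Vd·(1−f)/f.
D = 9 × 14 × (1−f)/f ≈ 9 × 14 × 9.41764 ≈ 1186.62 mg.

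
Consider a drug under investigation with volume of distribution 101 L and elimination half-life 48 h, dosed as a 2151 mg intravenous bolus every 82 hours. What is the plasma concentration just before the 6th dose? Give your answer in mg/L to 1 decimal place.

f = (1/2)^(τ/t½) = (1/2)^(82/48) ≈ 0.3060.
C₀ = D/Vd = 2151/101 ≈ 21.297 mg/L.
Before the 6th dose, 5 doses have been given. Superposition: Cmin = C₀·(f + f² + … + f^5).
≈ 21.297 × (0.3060 + 0.0936 + 0.0287 + 0.0088 + 0.0027) ≈ 21.297 × 0.4398 ≈ 9.366 mg/L.

9.4 mg/L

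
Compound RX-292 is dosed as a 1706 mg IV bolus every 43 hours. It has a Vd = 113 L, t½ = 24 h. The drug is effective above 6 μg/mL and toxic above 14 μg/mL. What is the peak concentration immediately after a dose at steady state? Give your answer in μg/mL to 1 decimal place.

Over one 43-h interval, 43/24 ≈ 1.7917 half-lives elapse, leaving f ≈ 0.2888 of each dose.
Accumulation ratio R = 1/(1 − f) ≈ 1/0.7112 ≈ 1.4061.
Single-dose peak C₀ = D/Vd = 1706/113 ≈ 15.097 μg/mL.
Steady-state peak Cmax,ss = C₀·R ≈ 15.097 × 1.4061 ≈ 21.228 μg/mL.
Peak 21.2 μg/mL vs MTC 14 μg/mL: exceeds toxic threshold.

21.2 μg/mL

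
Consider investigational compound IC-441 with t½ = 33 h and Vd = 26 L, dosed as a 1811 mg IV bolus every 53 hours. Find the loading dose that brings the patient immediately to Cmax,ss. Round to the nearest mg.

f = (1/2)^(53/33) ≈ 0.328494; accumulation ratio R = 1/(1−f) ≈ 1.48919.
Loading dose to hit Cmax,ss on first dose: D_load = D_maint·R ≈ 1811 × 1.48919 ≈ 2696.92 mg.

2697 mg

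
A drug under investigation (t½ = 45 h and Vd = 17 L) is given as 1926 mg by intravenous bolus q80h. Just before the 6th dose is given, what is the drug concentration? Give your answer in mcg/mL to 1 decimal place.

f = (1/2)^(τ/t½) = (1/2)^(80/45) ≈ 0.2916.
C₀ = D/Vd = 1926/17 ≈ 113.294 mcg/mL.
Before the 6th dose, 5 doses have been given. Superposition: Cmin = C₀·(f + f² + … + f^5).
≈ 113.294 × (0.2916 + 0.0850 + 0.0248 + 0.0072 + 0.0021) ≈ 113.294 × 0.4107 ≈ 46.530 mcg/mL.

46.5 mcg/mL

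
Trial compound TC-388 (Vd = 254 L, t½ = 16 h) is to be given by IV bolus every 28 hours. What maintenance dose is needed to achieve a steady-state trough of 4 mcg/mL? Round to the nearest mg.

2401 mg

τ/t½ = 28/16 ≈ 1.75, so f = (1/2)^(28/16) ≈ 0.297302.
Cmin,ss = (D/Vd)·f/(1−f), so D = Cmin,ss·Vd·(1−f)/f.
D = 4 × 254 × (1−f)/f ≈ 4 × 254 × 2.36358 ≈ 2401.40 mg.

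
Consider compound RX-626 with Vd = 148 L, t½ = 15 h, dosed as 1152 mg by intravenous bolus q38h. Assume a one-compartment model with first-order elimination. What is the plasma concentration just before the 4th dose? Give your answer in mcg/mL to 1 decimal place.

f = (1/2)^(τ/t½) = (1/2)^(38/15) ≈ 0.1727.
C₀ = D/Vd = 1152/148 ≈ 7.784 mcg/mL.
Before the 4th dose, 3 doses have been given. Superposition: Cmin = C₀·(f + f² + … + f^3).
≈ 7.784 × (0.1727 + 0.0298 + 0.0052) ≈ 7.784 × 0.2077 ≈ 1.617 mcg/mL.

1.6 mcg/mL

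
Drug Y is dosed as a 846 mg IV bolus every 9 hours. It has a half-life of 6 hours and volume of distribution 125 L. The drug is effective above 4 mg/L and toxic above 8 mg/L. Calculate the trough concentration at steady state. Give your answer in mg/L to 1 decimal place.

3.7 mg/L

Over one 9-h interval, 9/6 ≈ 1.5 half-lives elapse, leaving f ≈ 0.3536 of each dose.
At steady state, accumulation factor R = 1/(1 − e^(−kτ)) ≈ 1.5470.
Single-dose peak C₀ = D/Vd = 846/125 ≈ 6.768 mg/L.
Steady-state peak Cmax,ss = C₀·R ≈ 6.768 × 1.5470 ≈ 10.470 mg/L.
Steady-state trough Cmin,ss = Cmax,ss·f ≈ 10.470 × 0.3536 ≈ 3.702 mg/L.
Trough 3.7 mg/L vs MEC 4 mg/L: subtherapeutic.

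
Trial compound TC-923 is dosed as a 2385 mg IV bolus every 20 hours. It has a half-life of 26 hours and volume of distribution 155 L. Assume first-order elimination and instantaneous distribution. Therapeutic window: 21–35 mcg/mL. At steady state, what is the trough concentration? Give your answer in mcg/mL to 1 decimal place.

k = ln2/t½ = ln2/26 ≈ 0.026660 h⁻¹; fraction remaining f = e^(−kτ) = e^(−0.026660×20) ≈ 0.5867.
Each bolus raises the concentration by D/Vd = 2385/155 ≈ 15.387 mcg/mL.
Steady-state trough Cmin,ss = C₀·f/(1−f) ≈ 15.387 × 0.5867/0.4133 ≈ 21.843 mcg/mL.
Trough 21.8 mcg/mL vs MEC 21 mcg/mL: adequate.

21.8 mcg/mL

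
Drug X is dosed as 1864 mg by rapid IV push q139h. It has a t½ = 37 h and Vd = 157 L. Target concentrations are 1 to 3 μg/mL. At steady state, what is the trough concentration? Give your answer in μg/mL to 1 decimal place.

Over one 139-h interval, 139/37 ≈ 3.7568 half-lives elapse, leaving f ≈ 0.0740 of each dose.
Accumulation ratio R = 1/(1 − f) ≈ 1/0.9260 ≈ 1.0799.
Each bolus raises the concentration by D/Vd = 1864/157 ≈ 11.873 μg/mL.
Steady-state peak Cmax,ss = C₀·R ≈ 11.873 × 1.0799 ≈ 12.822 μg/mL.
One interval later, Cmin,ss = Cmax,ss·e^(−kτ) ≈ 12.822 × 0.0740 ≈ 0.949 μg/mL.
Trough 0.9 μg/mL vs MEC 1 μg/mL: subtherapeutic.

0.9 μg/mL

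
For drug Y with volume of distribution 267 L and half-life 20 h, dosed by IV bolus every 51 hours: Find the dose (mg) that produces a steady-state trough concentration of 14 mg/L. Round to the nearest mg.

18153 mg

τ/t½ = 51/20 ≈ 2.55, so f = (1/2)^(51/20) ≈ 0.170755.
Cmin,ss = (D/Vd)·f/(1−f), so D = Cmin,ss·Vd·(1−f)/f.
D = 14 × 267 × (1−f)/f ≈ 14 × 267 × 4.85634 ≈ 18153.00 mg.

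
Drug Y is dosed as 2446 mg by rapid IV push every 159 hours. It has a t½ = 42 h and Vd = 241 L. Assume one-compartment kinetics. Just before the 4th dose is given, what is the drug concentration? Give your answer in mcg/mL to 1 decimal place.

f = (1/2)^(τ/t½) = (1/2)^(159/42) ≈ 0.0725.
C₀ = D/Vd = 2446/241 ≈ 10.149 mcg/mL.
Before the 4th dose, 3 doses have been given. Superposition: Cmin = C₀·(f + f² + … + f^3).
≈ 10.149 × (0.0725 + 0.0053 + 0.0004) ≈ 10.149 × 0.0782 ≈ 0.794 mcg/mL.

0.8 mcg/mL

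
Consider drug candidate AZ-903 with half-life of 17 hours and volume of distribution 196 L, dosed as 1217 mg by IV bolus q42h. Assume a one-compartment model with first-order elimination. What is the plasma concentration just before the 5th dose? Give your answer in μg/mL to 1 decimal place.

1.4 μg/mL

f = (1/2)^(τ/t½) = (1/2)^(42/17) ≈ 0.1804.
C₀ = D/Vd = 1217/196 ≈ 6.209 μg/mL.
Before the 5th dose, 4 doses have been given. Superposition: Cmin = C₀·(f + f² + … + f^4).
≈ 6.209 × (0.1804 + 0.0325 + 0.0059 + 0.0011) ≈ 6.209 × 0.2199 ≈ 1.365 μg/mL.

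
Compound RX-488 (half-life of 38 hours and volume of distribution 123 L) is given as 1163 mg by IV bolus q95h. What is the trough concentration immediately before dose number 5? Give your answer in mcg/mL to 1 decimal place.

2.0 mcg/mL

f = (1/2)^(τ/t½) = (1/2)^(95/38) ≈ 0.1768.
C₀ = D/Vd = 1163/123 ≈ 9.455 mcg/mL.
Before the 5th dose, 4 doses have been given. Superposition: Cmin = C₀·(f + f² + … + f^4).
≈ 9.455 × (0.1768 + 0.0313 + 0.0055 + 0.0010) ≈ 9.455 × 0.2146 ≈ 2.029 mcg/mL.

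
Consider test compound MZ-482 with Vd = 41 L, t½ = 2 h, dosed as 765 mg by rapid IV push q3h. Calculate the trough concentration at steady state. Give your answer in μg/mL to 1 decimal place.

10.2 μg/mL

k = ln2/t½ = ln2/2 ≈ 0.346574 h⁻¹; fraction remaining f = e^(−kτ) = e^(−0.346574×3) ≈ 0.3536.
Single-dose peak C₀ = D/Vd = 765/41 ≈ 18.659 μg/mL.
Steady-state trough Cmin,ss = C₀·f/(1−f) ≈ 18.659 × 0.3536/0.6464 ≈ 10.207 μg/mL.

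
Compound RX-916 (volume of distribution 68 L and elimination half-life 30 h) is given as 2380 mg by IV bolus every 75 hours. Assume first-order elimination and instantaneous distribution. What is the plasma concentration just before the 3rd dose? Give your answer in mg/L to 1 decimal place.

7.3 mg/L

f = (1/2)^(τ/t½) = (1/2)^(75/30) ≈ 0.1768.
C₀ = D/Vd = 2380/68 ≈ 35.000 mg/L.
Before the 3rd dose, 2 doses have been given. Superposition: Cmin = C₀·(f + f²).
≈ 35.000 × (0.1768 + 0.0313) ≈ 35.000 × 0.2081 ≈ 7.284 mg/L.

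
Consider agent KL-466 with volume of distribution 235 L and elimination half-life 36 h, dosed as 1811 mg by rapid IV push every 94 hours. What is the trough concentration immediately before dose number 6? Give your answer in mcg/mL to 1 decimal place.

f = (1/2)^(τ/t½) = (1/2)^(94/36) ≈ 0.1637.
C₀ = D/Vd = 1811/235 ≈ 7.706 mcg/mL.
Before the 6th dose, 5 doses have been given. Superposition: Cmin = C₀·(f + f² + … + f^5).
≈ 7.706 × (0.1637 + 0.0268 + 0.0044 + 0.0007 + 0.0001) ≈ 7.706 × 0.1957 ≈ 1.508 mcg/mL.

1.5 mcg/mL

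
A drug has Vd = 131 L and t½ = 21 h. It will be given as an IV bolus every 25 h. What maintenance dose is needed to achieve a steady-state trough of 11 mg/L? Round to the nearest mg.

1848 mg

τ/t½ = 25/21 ≈ 1.1905, so f = (1/2)^(25/21) ≈ 0.438158.
Cmin,ss = (D/Vd)·f/(1−f), so D = Cmin,ss·Vd·(1−f)/f.
D = 11 × 131 × (1−f)/f ≈ 11 × 131 × 1.28228 ≈ 1847.77 mg.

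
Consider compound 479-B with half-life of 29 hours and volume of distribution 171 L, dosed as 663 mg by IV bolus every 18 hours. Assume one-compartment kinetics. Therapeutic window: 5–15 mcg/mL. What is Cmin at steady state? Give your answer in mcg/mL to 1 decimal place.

7.2 mcg/mL

Over one 18-h interval, 18/29 ≈ 0.62069 half-lives elapse, leaving f ≈ 0.6504 of each dose.
Each bolus raises the concentration by D/Vd = 663/171 ≈ 3.877 mcg/mL.
Steady-state trough Cmin,ss = C₀·f/(1−f) ≈ 3.877 × 0.6504/0.3496 ≈ 7.213 mcg/mL.
Trough 7.2 mcg/mL vs MEC 5 mcg/mL: adequate.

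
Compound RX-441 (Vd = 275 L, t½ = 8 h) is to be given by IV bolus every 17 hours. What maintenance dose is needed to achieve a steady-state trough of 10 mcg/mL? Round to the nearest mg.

τ/t½ = 17/8 ≈ 2.125, so f = (1/2)^(17/8) ≈ 0.229251.
Cmin,ss = (D/Vd)·f/(1−f), so D = Cmin,ss·Vd·(1−f)/f.
D = 10 × 275 × (1−f)/f ≈ 10 × 275 × 3.36203 ≈ 9245.58 mg.

9246 mg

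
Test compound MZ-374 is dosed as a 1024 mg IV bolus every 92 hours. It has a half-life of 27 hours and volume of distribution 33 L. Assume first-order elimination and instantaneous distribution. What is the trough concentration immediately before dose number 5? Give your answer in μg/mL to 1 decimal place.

f = (1/2)^(τ/t½) = (1/2)^(92/27) ≈ 0.0942.
C₀ = D/Vd = 1024/33 ≈ 31.030 μg/mL.
Before the 5th dose, 4 doses have been given. Superposition: Cmin = C₀·(f + f² + … + f^4).
≈ 31.030 × (0.0942 + 0.0089 + 0.0008 + 0.0001) ≈ 31.030 × 0.1040 ≈ 3.227 μg/mL.

3.2 μg/mL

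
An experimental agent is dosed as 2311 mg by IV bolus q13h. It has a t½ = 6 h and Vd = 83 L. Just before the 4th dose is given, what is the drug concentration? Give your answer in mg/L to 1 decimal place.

7.9 mg/L

f = (1/2)^(τ/t½) = (1/2)^(13/6) ≈ 0.2227.
C₀ = D/Vd = 2311/83 ≈ 27.843 mg/L.
Before the 4th dose, 3 doses have been given. Superposition: Cmin = C₀·(f + f² + … + f^3).
≈ 27.843 × (0.2227 + 0.0496 + 0.0110) ≈ 27.843 × 0.2833 ≈ 7.888 mg/L.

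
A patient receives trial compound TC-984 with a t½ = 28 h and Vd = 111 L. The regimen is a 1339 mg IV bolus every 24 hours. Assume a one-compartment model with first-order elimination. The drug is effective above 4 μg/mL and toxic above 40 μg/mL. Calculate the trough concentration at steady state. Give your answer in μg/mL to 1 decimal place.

14.9 μg/mL

k = ln2/t½ = ln2/28 ≈ 0.024755 h⁻¹; fraction remaining f = e^(−kτ) = e^(−0.024755×24) ≈ 0.5520.
Each bolus raises the concentration by D/Vd = 1339/111 ≈ 12.063 μg/mL.
Steady-state trough Cmin,ss = C₀·f/(1−f) ≈ 12.063 × 0.5520/0.4480 ≈ 14.863 μg/mL.
Trough 14.9 μg/mL vs MEC 4 μg/mL: adequate.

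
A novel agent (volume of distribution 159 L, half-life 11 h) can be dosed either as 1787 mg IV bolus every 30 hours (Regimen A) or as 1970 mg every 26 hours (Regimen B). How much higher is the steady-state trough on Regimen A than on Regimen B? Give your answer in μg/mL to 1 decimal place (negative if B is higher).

-1.0 μg/mL

Regimen A: f = (1/2)^(30/11) ≈ 0.1510; Cmin,ss = (1787/159)·f/(1−f) ≈ 1.999 μg/mL.
Regimen B: f = (1/2)^(26/11) ≈ 0.1943; Cmin,ss = (1970/159)·f/(1−f) ≈ 2.988 μg/mL.
Difference ≈ 1.999 − 2.988 ≈ -0.989 μg/mL.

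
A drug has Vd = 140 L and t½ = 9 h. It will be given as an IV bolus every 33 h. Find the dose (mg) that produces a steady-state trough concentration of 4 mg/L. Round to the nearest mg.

τ/t½ = 33/9 ≈ 3.6667, so f = (1/2)^(33/9) ≈ 0.078745.
Cmin,ss = (D/Vd)·f/(1−f), so D = Cmin,ss·Vd·(1−f)/f.
D = 4 × 140 × (1−f)/f ≈ 4 × 140 × 11.69922 ≈ 6551.56 mg.

6552 mg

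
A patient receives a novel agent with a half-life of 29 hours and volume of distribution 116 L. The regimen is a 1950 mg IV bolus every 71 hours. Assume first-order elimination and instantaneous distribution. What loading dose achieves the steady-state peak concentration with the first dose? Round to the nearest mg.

f = (1/2)^(71/29) ≈ 0.183230; accumulation ratio R = 1/(1−f) ≈ 1.22433.
Loading dose to hit Cmax,ss on first dose: D_load = D_maint·R ≈ 1950 × 1.22433 ≈ 2387.44 mg.

2387 mg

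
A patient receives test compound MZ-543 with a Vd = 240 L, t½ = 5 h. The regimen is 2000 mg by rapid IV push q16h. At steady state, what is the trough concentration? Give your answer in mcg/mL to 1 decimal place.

k = ln2/t½ = ln2/5 ≈ 0.138629 h⁻¹; fraction remaining f = e^(−kτ) = e^(−0.138629×16) ≈ 0.1088.
At steady state, accumulation factor R = 1/(1 − e^(−kτ)) ≈ 1.1221.
Each bolus raises the concentration by D/Vd = 2000/240 ≈ 8.333 mcg/mL.
Cmax,ss = C₀/(1 − f) ≈ 8.333/0.8912 ≈ 9.350 mcg/mL.
Steady-state trough Cmin,ss = Cmax,ss·f ≈ 9.350 × 0.1088 ≈ 1.017 mcg/mL.

1.0 mcg/mL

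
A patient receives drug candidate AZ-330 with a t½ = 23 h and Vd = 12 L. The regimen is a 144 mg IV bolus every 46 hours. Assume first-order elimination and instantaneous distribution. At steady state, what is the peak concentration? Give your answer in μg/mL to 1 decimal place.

τ = 46 h = 2 half-lives, so f = (1/2)^2 = 0.25.
At steady state, R = 1/(1 − 0.25) = 4/3.
Single-dose peak C₀ = D/Vd = 144/12 = 12 μg/mL.
Steady-state peak Cmax,ss = C₀·R = 12 × 4/3 ≈ 16.000 μg/mL.

16.0 μg/mL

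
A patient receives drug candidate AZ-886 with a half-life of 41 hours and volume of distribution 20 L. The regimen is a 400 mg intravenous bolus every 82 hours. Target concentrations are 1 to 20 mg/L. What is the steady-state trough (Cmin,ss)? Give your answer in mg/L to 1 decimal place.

The dosing interval is 2 half-lives, so f = 2^(−2) = 0.25.
Accumulation ratio R = 1/(1 − f) = 1/0.75 = 4/3.
Single-dose peak C₀ = D/Vd = 400/20 = 20 mg/L.
Steady-state peak Cmax,ss = C₀·R = 20 × 4/3 ≈ 26.667 mg/L.
Steady-state trough Cmin,ss = Cmax,ss·f ≈ 26.667 × 0.25 ≈ 6.667 mg/L.
Trough 6.7 mg/L vs MEC 1 mg/L: adequate.

6.7 mg/L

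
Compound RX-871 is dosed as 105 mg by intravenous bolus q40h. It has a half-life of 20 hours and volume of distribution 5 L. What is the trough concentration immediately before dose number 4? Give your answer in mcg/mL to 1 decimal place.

6.9 mcg/mL

f = (1/2)^(τ/t½) = (1/2)^(40/20) ≈ 0.2500.
C₀ = D/Vd = 105/5 ≈ 21.000 mcg/mL.
Before the 4th dose, 3 doses have been given. Superposition: Cmin = C₀·(f + f² + … + f^3).
≈ 21.000 × (0.2500 + 0.0625 + 0.0156) ≈ 21.000 × 0.3281 ≈ 6.890 mcg/mL.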